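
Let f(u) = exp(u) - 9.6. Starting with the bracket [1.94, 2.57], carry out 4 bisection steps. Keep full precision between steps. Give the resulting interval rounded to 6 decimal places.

f(1.940000) = -2.641249, f(2.570000) = 3.465824 (opposite signs)
step 1: m = 2.255000, f(m) = -0.064707 < 0 → root in [2.255000, 2.570000]
step 2: m = 2.412500, f(m) = 1.561831 > 0 → root in [2.255000, 2.412500]
step 3: m = 2.333750, f(m) = 0.716556 > 0 → root in [2.255000, 2.333750]
step 4: m = 2.294375, f(m) = 0.318235 > 0 → root in [2.255000, 2.294375]

[2.255000, 2.294375]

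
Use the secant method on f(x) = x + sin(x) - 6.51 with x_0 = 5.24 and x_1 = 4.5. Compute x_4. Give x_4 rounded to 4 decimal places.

6.4019

f(x_0) = -2.134012, f(x_1) = -2.987530
x_2 = 4.500000 - (-2.987530)·(4.500000 - 5.240000)/(-2.987530 - (-2.134012)) = 7.090189; f(x_2) = 1.302407
x_3 = 7.090189 - (1.302407)·(7.090189 - 4.500000)/(1.302407 - (-2.987530)) = 6.303818; f(x_3) = -0.185550
x_4 = 6.303818 - (-0.185550)·(6.303818 - 7.090189)/(-0.185550 - (1.302407)) = 6.401880; f(x_4) = 0.010296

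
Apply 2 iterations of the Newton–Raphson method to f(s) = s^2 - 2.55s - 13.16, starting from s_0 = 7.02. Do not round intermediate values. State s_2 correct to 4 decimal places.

5.1321

f'(s) = 2s - 2.55
s_0 = 7.020000: f = 18.219400, f' = 11.490000 → s_1 = 7.020000 - (18.219400)/(11.490000) = 5.434326
s_1 = 5.434326: f = 2.514364, f' = 8.318651 → s_2 = 5.434326 - (2.514364)/(8.318651) = 5.132069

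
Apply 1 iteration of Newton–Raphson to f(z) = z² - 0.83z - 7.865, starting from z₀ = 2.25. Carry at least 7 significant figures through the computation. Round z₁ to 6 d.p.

3.522480

f'(z) = 2z - 0.83
z_0 = 2.250000: f = -4.670000, f' = 3.670000 → z_1 = 2.250000 - (-4.670000)/(3.670000) = 3.522480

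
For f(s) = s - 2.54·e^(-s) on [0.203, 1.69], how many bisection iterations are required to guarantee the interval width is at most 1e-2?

Initial width b − a = 1.69 − 0.203 = 1.487000.
After n steps the width is (b−a)/2^n; need (b−a)/2^n ≤ 1e-2.
So n ≥ log₂(1.487000/1e-2) = log₂(148.7000) ≈ 7.2163.
Hence n = 8.

8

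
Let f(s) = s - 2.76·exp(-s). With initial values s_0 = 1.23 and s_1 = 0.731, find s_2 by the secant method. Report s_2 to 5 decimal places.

f(s_0) = 0.423272, f(s_1) = -0.597739
s_2 = 0.731000 - (-0.597739)·(0.731000 - 1.230000)/(-0.597739 - (0.423272)) = 1.023134; f(s_2) = 0.031006

1.02313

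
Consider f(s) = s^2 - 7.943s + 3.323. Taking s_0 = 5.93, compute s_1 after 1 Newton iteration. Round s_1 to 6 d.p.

8.129155

Newton update: s ← s − f(s)/f'(s).
f'(s) = 2s - 7.943
s_0 = 5.930000: f = -8.614090, f' = 3.917000 → s_1 = 5.930000 - (-8.614090)/(3.917000) = 8.129155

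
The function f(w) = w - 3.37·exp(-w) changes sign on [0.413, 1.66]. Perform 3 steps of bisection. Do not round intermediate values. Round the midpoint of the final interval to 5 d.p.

1.11444

f(0.413000) = -1.816802, f(1.660000) = 1.019232 (opposite signs)
step 1: m = 1.036500, f(m) = -0.158819 < 0 → root in [1.036500, 1.660000]
step 2: m = 1.348250, f(m) = 0.473080 > 0 → root in [1.036500, 1.348250]
step 3: m = 1.192375, f(m) = 0.169581 > 0 → root in [1.036500, 1.192375]
Midpoint of [1.036500, 1.192375] = 1.114437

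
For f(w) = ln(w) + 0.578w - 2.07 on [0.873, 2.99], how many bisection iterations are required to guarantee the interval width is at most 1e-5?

Initial width b − a = 2.99 − 0.873 = 2.117000.
After n steps the width is (b−a)/2^n; need (b−a)/2^n ≤ 1e-5.
So n ≥ log₂(2.117000/1e-5) = log₂(211700.0000) ≈ 17.6917.
Hence n = 18.

18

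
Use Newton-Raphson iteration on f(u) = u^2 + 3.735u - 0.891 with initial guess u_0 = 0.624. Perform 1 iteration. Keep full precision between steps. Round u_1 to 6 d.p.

Newton update: u ← u − f(u)/f'(u).
f'(u) = 2u + 3.735
u_0 = 0.624000: f = 1.829016, f' = 4.983000 → u_1 = 0.624000 - (1.829016)/(4.983000) = 0.256949

0.256949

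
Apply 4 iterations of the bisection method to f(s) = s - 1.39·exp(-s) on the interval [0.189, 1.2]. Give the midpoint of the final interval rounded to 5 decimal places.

f(0.189000) = -0.961623, f(1.200000) = 0.781340 (opposite signs)
step 1: m = 0.694500, f(m) = 0.000440 > 0 → root in [0.189000, 0.694500]
step 2: m = 0.441750, f(m) = -0.451895 < 0 → root in [0.441750, 0.694500]
step 3: m = 0.568125, f(m) = -0.219431 < 0 → root in [0.568125, 0.694500]
step 4: m = 0.631312, f(m) = -0.108019 < 0 → root in [0.631312, 0.694500]
Midpoint of [0.631312, 0.694500] = 0.662906

0.66291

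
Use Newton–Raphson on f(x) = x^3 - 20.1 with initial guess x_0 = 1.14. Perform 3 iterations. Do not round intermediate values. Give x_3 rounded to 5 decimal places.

3.14856

Newton update: x ← x − f(x)/f'(x).
f'(x) = 3x^2
x_0 = 1.140000: f = -18.618456, f' = 3.898800 → x_1 = 1.140000 - (-18.618456)/(3.898800) = 5.915432
x_1 = 5.915432: f = 186.894829, f' = 104.977023 → x_2 = 5.915432 - (186.894829)/(104.977023) = 4.135092
x_2 = 4.135092: f = 50.605885, f' = 51.296960 → x_3 = 4.135092 - (50.605885)/(51.296960) = 3.148564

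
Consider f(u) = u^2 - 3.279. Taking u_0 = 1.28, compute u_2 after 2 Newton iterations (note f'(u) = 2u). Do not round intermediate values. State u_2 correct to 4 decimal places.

1.8140

Newton update: u ← u − f(u)/f'(u).
u_0 = 1.280000: f = -1.640600, f' = 2.560000 → u_1 = 1.280000 - (-1.640600)/(2.560000) = 1.920859
u_1 = 1.920859: f = 0.410701, f' = 3.841719 → u_2 = 1.920859 - (0.410701)/(3.841719) = 1.813954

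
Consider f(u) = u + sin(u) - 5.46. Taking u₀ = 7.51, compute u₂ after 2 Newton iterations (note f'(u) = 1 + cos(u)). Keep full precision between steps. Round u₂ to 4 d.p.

5.9480

u_0 = 7.510000: f = 2.991419, f' = 1.337238 → u_1 = 7.510000 - (2.991419)/(1.337238) = 5.272987
u_1 = 5.272987: f = -1.033951, f' = 1.531693 → u_2 = 5.272987 - (-1.033951)/(1.531693) = 5.948025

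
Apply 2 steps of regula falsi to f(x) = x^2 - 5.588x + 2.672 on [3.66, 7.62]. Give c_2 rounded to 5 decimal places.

4.81049

f(3.660000) = -4.384480, f(7.620000) = 18.155840
step 1: c = 4.430288, f(c) = -2.456997 < 0 → new bracket [4.430288, 7.620000]
step 2: c = 4.810494, f(c) = -1.068190 < 0 → new bracket [4.810494, 7.620000]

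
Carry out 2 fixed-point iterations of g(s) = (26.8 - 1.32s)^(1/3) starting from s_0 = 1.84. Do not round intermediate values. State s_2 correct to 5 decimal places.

2.84275

s_1 = g(1.840000) = 2.899294
s_2 = g(2.899294) = 2.842751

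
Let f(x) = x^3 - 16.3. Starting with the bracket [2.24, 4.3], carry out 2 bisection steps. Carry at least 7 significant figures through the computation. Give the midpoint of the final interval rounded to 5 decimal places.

2.49750

f(2.240000) = -5.060576, f(4.300000) = 63.207000 (opposite signs)
step 1: m = 3.270000, f(m) = 18.665783 > 0 → root in [2.240000, 3.270000]
step 2: m = 2.755000, f(m) = 4.610519 > 0 → root in [2.240000, 2.755000]
Midpoint of [2.240000, 2.755000] = 2.497500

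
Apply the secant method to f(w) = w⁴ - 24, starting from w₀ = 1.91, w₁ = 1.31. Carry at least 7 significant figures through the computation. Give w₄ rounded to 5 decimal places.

f(w_0) = -10.691366, f(w_1) = -21.055001
w_2 = 1.310000 - (-21.055001)·(1.310000 - 1.910000)/(-21.055001 - (-10.691366)) = 2.528974; f(w_2) = 16.905097
w_3 = 2.528974 - (16.905097)·(2.528974 - 1.310000)/(16.905097 - (-21.055001)) = 1.986118; f(w_3) = -8.439627
w_4 = 1.986118 - (-8.439627)·(1.986118 - 2.528974)/(-8.439627 - (16.905097)) = 2.166885; f(w_4) = -1.953294

2.16689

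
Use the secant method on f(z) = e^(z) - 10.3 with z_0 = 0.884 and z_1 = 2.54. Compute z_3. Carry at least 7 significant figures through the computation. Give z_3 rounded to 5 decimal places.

f(z_0) = -7.879437, f(z_1) = 2.379671
z_2 = 2.540000 - (2.379671)·(2.540000 - 0.884000)/(2.379671 - (-7.879437)) = 2.155879; f(z_2) = -1.664519
z_3 = 2.155879 - (-1.664519)·(2.155879 - 2.540000)/(-1.664519 - (2.379671)) = 2.313977; f(z_3) = -0.185431

2.31398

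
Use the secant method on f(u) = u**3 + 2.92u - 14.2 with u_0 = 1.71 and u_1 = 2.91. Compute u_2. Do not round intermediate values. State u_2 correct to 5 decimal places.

1.92809

f(u_0) = -4.206589, f(u_1) = 18.939371
u_2 = 2.910000 - (18.939371)·(2.910000 - 1.710000)/(18.939371 - (-4.206589)) = 1.928090; f(u_2) = -1.402240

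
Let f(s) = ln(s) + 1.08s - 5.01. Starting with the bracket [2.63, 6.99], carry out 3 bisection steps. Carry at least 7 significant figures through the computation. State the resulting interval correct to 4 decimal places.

f(2.630000) = -1.202616, f(6.990000) = 4.483681 (opposite signs)
step 1: m = 4.810000, f(m) = 1.755497 > 0 → root in [2.630000, 4.810000]
step 2: m = 3.720000, f(m) = 0.321324 > 0 → root in [2.630000, 3.720000]
step 3: m = 3.175000, f(m) = -0.425692 < 0 → root in [3.175000, 3.720000]

[3.1750, 3.7200]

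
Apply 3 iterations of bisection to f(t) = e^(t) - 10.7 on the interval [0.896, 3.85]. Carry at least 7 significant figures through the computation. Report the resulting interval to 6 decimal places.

f(0.896000) = -8.250216, f(3.850000) = 36.293063 (opposite signs)
step 1: m = 2.373000, f(m) = 0.029533 > 0 → root in [0.896000, 2.373000]
step 2: m = 1.634500, f(m) = -5.573106 < 0 → root in [1.634500, 2.373000]
step 3: m = 2.003750, f(m) = -3.283183 < 0 → root in [2.003750, 2.373000]

[2.003750, 2.373000]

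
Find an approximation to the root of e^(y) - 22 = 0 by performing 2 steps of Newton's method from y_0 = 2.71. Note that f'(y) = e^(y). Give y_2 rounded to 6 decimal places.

y_0 = 2.710000: f = -6.970724, f' = 15.029276 → y_1 = 2.710000 - (-6.970724)/(15.029276) = 3.173810
y_1 = 3.173810: f = 1.898358, f' = 23.898358 → y_2 = 3.173810 - (1.898358)/(23.898358) = 3.094375

3.094375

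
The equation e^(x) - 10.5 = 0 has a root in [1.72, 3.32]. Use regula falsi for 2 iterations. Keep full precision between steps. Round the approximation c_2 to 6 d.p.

f(1.720000) = -4.915472, f(3.320000) = 17.160351
step 1: c = 2.076261, f(c) = -2.525404 < 0 → new bracket [2.076261, 3.320000]
step 2: c = 2.235815, f(c) = -1.145896 < 0 → new bracket [2.235815, 3.320000]

2.235815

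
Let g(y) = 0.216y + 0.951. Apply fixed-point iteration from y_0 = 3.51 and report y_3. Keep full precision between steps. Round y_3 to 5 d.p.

y_1 = g(3.510000) = 1.709160
y_2 = g(1.709160) = 1.320179
y_3 = g(1.320179) = 1.236159

1.23616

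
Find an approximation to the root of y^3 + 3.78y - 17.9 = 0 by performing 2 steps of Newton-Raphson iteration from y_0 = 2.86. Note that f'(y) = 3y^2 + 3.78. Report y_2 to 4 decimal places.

y_0 = 2.860000: f = 16.304456, f' = 28.318800 → y_1 = 2.860000 - (16.304456)/(28.318800) = 2.284253
y_1 = 2.284253: f = 2.653284, f' = 19.433439 → y_2 = 2.284253 - (2.653284)/(19.433439) = 2.147721

2.1477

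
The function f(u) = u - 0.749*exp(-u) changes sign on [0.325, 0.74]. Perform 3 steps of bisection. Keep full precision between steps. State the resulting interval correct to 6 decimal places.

[0.428750, 0.480625]

f(0.325000) = -0.216173, f(0.740000) = 0.382642 (opposite signs)
step 1: m = 0.532500, f(m) = 0.092736 > 0 → root in [0.325000, 0.532500]
step 2: m = 0.428750, f(m) = -0.059091 < 0 → root in [0.428750, 0.532500]
step 3: m = 0.480625, f(m) = 0.017446 > 0 → root in [0.428750, 0.480625]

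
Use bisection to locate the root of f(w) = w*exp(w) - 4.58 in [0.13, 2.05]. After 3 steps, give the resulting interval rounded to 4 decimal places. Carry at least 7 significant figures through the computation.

[1.0900, 1.3300]

f(0.130000) = -4.431952, f(2.050000) = 11.344197 (opposite signs)
step 1: m = 1.090000, f(m) = -1.338041 < 0 → root in [1.090000, 2.050000]
step 2: m = 1.570000, f(m) = 2.966438 > 0 → root in [1.090000, 1.570000]
step 3: m = 1.330000, f(m) = 0.448788 > 0 → root in [1.090000, 1.330000]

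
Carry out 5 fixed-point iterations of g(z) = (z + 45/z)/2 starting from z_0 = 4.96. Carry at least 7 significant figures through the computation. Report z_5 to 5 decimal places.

6.70820

z_1 = g(4.960000) = 7.016290
z_2 = g(7.016290) = 6.714968
z_3 = g(6.714968) = 6.708207
z_4 = g(6.708207) = 6.708204
z_5 = g(6.708204) = 6.708204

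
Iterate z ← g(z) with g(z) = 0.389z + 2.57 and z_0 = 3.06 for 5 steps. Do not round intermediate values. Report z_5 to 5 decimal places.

z_1 = g(3.060000) = 3.760340
z_2 = g(3.760340) = 4.032772
z_3 = g(4.032772) = 4.138748
z_4 = g(4.138748) = 4.179973
z_5 = g(4.179973) = 4.196010

4.19601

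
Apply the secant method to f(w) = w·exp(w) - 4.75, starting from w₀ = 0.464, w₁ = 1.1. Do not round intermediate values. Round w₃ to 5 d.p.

1.27474

Secant update: w_(k+1) = w_k − f(w_k)·(w_k − w_(k-1))/(f(w_k) − f(w_(k-1))).
f(w_0) = -4.012044, f(w_1) = -1.445417
w_2 = 1.100000 - (-1.445417)·(1.100000 - 0.464000)/(-1.445417 - (-4.012044)) = 1.458169; f(w_2) = 1.517328
w_3 = 1.458169 - (1.517328)·(1.458169 - 1.100000)/(1.517328 - (-1.445417)) = 1.274738; f(w_3) = -0.189291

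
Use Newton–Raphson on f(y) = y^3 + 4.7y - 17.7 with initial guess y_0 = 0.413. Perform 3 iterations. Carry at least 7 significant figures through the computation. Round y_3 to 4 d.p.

2.0765

f'(y) = 3y^2 + 4.7
y_0 = 0.413000: f = -15.688455, f' = 5.211707 → y_1 = 0.413000 - (-15.688455)/(5.211707) = 3.423233
y_1 = 3.423233: f = 38.504454, f' = 39.855583 → y_2 = 3.423233 - (38.504454)/(39.855583) = 2.457134
y_2 = 2.457134: f = 8.683498, f' = 22.812524 → y_3 = 2.457134 - (8.683498)/(22.812524) = 2.076488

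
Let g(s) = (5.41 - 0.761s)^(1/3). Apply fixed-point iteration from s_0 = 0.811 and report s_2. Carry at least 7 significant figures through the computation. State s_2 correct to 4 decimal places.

1.6040

s_1 = g(0.811000) = 1.686025
s_2 = g(1.686025) = 1.604018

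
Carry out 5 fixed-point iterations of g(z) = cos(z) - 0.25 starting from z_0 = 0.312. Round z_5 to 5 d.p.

z_1 = g(0.312000) = 0.701722
z_2 = g(0.701722) = 0.513732
z_3 = g(0.513732) = 0.620917
z_4 = g(0.620917) = 0.563346
z_5 = g(0.563346) = 0.595473

0.59547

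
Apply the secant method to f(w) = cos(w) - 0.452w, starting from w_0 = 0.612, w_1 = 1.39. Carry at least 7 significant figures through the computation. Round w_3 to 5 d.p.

1.06599

f(w_0) = 0.541877, f(w_1) = -0.448467
w_2 = 1.390000 - (-0.448467)·(1.390000 - 0.612000)/(-0.448467 - (0.541877)) = 1.037691; f(w_2) = 0.039174
w_3 = 1.037691 - (0.039174)·(1.037691 - 1.390000)/(0.039174 - (-0.448467)) = 1.065993; f(w_3) = 0.001806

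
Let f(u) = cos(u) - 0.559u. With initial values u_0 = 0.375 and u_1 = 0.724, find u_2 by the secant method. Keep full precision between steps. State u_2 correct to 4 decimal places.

1.0433

f(u_0) = 0.720883, f(u_1) = 0.344446
u_2 = 0.724000 - (0.344446)·(0.724000 - 0.375000)/(0.344446 - (0.720883)) = 1.043341; f(u_2) = -0.079892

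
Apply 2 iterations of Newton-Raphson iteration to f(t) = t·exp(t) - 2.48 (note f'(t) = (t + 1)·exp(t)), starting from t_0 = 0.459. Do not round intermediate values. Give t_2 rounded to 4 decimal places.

0.9998

Newton update: t ← t − f(t)/f'(t).
t_0 = 0.459000: f = -1.753637, f' = 2.308854 → t_1 = 0.459000 - (-1.753637)/(2.308854) = 1.218527
t_1 = 1.218527: f = 1.641304, f' = 7.503506 → t_2 = 1.218527 - (1.641304)/(7.503506) = 0.999789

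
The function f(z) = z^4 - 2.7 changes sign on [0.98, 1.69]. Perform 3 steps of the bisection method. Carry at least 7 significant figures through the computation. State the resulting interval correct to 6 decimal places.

f(0.980000) = -1.777632, f(1.690000) = 5.457307 (opposite signs)
step 1: m = 1.335000, f(m) = 0.476326 > 0 → root in [0.980000, 1.335000]
step 2: m = 1.157500, f(m) = -0.904919 < 0 → root in [1.157500, 1.335000]
step 3: m = 1.246250, f(m) = -0.287759 < 0 → root in [1.246250, 1.335000]

[1.246250, 1.335000]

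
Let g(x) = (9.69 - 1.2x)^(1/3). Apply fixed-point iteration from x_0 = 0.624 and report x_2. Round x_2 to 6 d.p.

x_1 = g(0.624000) = 2.075544
x_2 = g(2.075544) = 1.930920

1.930920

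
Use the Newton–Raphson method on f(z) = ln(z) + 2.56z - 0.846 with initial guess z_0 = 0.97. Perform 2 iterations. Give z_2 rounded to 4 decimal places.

f'(z) = 1/z + 2.56
z_0 = 0.970000: f = 1.606741, f' = 3.590928 → z_1 = 0.970000 - (1.606741)/(3.590928) = 0.522556
z_1 = 0.522556: f = -0.157282, f' = 4.473672 → z_2 = 0.522556 - (-0.157282)/(4.473672) = 0.557713

0.5577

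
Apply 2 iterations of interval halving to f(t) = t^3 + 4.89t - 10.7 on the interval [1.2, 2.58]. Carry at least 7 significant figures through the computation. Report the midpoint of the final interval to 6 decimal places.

1.372500

f(1.200000) = -3.104000, f(2.580000) = 19.089712 (opposite signs)
step 1: m = 1.890000, f(m) = 5.293369 > 0 → root in [1.200000, 1.890000]
step 2: m = 1.545000, f(m) = 0.543004 > 0 → root in [1.200000, 1.545000]
Midpoint of [1.200000, 1.545000] = 1.372500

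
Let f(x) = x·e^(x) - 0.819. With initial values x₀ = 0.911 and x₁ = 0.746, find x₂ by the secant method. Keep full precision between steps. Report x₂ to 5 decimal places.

0.56635

f(x_0) = 1.446482, f(x_1) = 0.753978
x_2 = 0.746000 - (0.753978)·(0.746000 - 0.911000)/(0.753978 - (1.446482)) = 0.566353; f(x_2) = 0.178818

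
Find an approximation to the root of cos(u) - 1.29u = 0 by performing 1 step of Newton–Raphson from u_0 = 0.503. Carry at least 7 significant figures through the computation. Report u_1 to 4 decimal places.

Newton update: u ← u − f(u)/f'(u).
f'(u) = -sin(u) - 1.29
u_0 = 0.503000: f = 0.227270, f' = -1.772056 → u_1 = 0.503000 - (0.227270)/(-1.772056) = 0.631252

0.6313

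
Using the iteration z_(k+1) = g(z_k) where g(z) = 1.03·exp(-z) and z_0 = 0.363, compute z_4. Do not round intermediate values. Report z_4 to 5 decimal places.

0.55255

z_1 = g(0.363000) = 0.716454
z_2 = g(0.716454) = 0.503136
z_3 = g(0.503136) = 0.622771
z_4 = g(0.622771) = 0.552550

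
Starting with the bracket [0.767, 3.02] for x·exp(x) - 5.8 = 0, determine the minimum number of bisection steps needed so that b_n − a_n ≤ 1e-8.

Initial width b − a = 3.02 − 0.767 = 2.253000.
After n steps the width is (b−a)/2^n; need (b−a)/2^n ≤ 1e-8.
So n ≥ log₂(2.253000/1e-8) = log₂(225300000.0000) ≈ 27.7473.
Hence n = 28.

28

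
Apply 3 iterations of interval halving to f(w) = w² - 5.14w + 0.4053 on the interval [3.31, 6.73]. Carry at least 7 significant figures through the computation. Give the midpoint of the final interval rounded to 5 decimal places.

5.23375

f(3.310000) = -5.652000, f(6.730000) = 11.106000 (opposite signs)
step 1: m = 5.020000, f(m) = -0.197100 < 0 → root in [5.020000, 6.730000]
step 2: m = 5.875000, f(m) = 4.723425 > 0 → root in [5.020000, 5.875000]
step 3: m = 5.447500, f(m) = 2.080406 > 0 → root in [5.020000, 5.447500]
Midpoint of [5.020000, 5.447500] = 5.233750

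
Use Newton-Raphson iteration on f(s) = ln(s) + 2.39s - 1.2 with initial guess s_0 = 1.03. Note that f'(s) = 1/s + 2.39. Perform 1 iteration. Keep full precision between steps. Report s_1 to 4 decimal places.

Newton update: s ← s − f(s)/f'(s).
s_0 = 1.030000: f = 1.291259, f' = 3.360874 → s_1 = 1.030000 - (1.291259)/(3.360874) = 0.645797

0.6458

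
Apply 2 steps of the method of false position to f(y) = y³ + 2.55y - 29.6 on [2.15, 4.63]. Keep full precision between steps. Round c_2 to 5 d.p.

2.68968

False-position update: c = (a·f(b) − b·f(a))/(f(b) − f(a)); replace the endpoint whose sign matches f(c).
f(2.150000) = -14.179125, f(4.630000) = 81.459347
step 1: c = 2.517679, f(c) = -7.221094 < 0 → new bracket [2.517679, 4.630000]
step 2: c = 2.689681, f(c) = -3.283120 < 0 → new bracket [2.689681, 4.630000]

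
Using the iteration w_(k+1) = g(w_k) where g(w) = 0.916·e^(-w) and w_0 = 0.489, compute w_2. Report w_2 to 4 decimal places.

w_1 = g(0.489000) = 0.561727
w_2 = g(0.561727) = 0.522325

0.5223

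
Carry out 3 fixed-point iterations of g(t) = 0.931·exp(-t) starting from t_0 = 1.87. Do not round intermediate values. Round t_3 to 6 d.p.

0.415593

t_1 = g(1.870000) = 0.143489
t_2 = g(0.143489) = 0.806553
t_3 = g(0.806553) = 0.415593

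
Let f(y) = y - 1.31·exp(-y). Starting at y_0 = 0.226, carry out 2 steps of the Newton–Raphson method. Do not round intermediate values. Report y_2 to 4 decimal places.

0.6698

Newton update: y ← y − f(y)/f'(y).
f'(y) = 1 + 1.31·exp(-y)
y_0 = 0.226000: f = -0.819011, f' = 2.045011 → y_1 = 0.226000 - (-0.819011)/(2.045011) = 0.626492
y_1 = 0.626492: f = -0.073655, f' = 1.700147 → y_2 = 0.626492 - (-0.073655)/(1.700147) = 0.669815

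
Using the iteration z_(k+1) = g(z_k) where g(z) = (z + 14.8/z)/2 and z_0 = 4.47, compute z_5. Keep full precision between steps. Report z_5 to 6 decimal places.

3.847077

z_1 = g(4.470000) = 3.890481
z_2 = g(3.890481) = 3.847319
z_3 = g(3.847319) = 3.847077
z_4 = g(3.847077) = 3.847077
z_5 = g(3.847077) = 3.847077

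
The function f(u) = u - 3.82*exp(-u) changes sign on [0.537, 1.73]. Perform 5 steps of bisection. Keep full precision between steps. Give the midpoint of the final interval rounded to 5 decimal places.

1.18942

f(0.537000) = -1.695787, f(1.730000) = 1.052774 (opposite signs)
step 1: m = 1.133500, f(m) = -0.096176 < 0 → root in [1.133500, 1.730000]
step 2: m = 1.431750, f(m) = 0.519188 > 0 → root in [1.133500, 1.431750]
step 3: m = 1.282625, f(m) = 0.223307 > 0 → root in [1.133500, 1.282625]
step 4: m = 1.208063, f(m) = 0.066740 > 0 → root in [1.133500, 1.208063]
step 5: m = 1.170781, f(m) = -0.013895 < 0 → root in [1.170781, 1.208063]
Midpoint of [1.170781, 1.208063] = 1.189422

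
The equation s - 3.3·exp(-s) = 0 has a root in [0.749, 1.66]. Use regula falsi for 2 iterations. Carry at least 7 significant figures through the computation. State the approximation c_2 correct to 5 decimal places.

1.10400

False-position update: c = (a·f(b) − b·f(a))/(f(b) − f(a)); replace the endpoint whose sign matches f(c).
f(0.749000) = -0.811369, f(1.660000) = 1.032541
step 1: c = 1.149864, f(c) = 0.104821 > 0 → new bracket [0.749000, 1.149864]
step 2: c = 1.104001, f(c) = 0.009914 > 0 → new bracket [0.749000, 1.104001]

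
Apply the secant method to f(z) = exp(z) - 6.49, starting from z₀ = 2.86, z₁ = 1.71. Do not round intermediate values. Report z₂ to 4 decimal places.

f(z_0) = 10.971527, f(z_1) = -0.961039
z_2 = 1.710000 - (-0.961039)·(1.710000 - 2.860000)/(-0.961039 - (10.971527)) = 1.802620; f(z_2) = -0.424482

1.8026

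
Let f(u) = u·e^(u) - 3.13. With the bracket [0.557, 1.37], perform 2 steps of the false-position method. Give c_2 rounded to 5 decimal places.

False-position update: c = (a·f(b) − b·f(a))/(f(b) − f(a)); replace the endpoint whose sign matches f(c).
f(0.557000) = -2.157796, f(1.370000) = 2.261430
step 1: c = 0.953967, f(c) = -0.653512 < 0 → new bracket [0.953967, 1.370000]
step 2: c = 1.047239, f(c) = -0.145606 < 0 → new bracket [1.047239, 1.370000]

1.04724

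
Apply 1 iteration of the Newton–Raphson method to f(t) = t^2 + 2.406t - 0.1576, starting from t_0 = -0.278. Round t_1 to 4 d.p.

0.1270

f'(t) = 2t + 2.406
t_0 = -0.278000: f = -0.749184, f' = 1.850000 → t_1 = -0.278000 - (-0.749184)/(1.850000) = 0.126964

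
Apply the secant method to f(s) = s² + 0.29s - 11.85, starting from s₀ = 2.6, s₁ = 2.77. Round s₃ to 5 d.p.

f(s_0) = -4.336000, f(s_1) = -3.373800
s_2 = 2.770000 - (-3.373800)·(2.770000 - 2.600000)/(-3.373800 - (-4.336000)) = 3.366078; f(s_2) = 0.456642
s_3 = 3.366078 - (0.456642)·(3.366078 - 2.770000)/(0.456642 - (-3.373800)) = 3.295017; f(s_3) = -0.037308

3.29502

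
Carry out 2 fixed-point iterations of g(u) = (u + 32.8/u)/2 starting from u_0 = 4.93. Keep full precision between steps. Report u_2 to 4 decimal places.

u_1 = g(4.930000) = 5.791572
u_2 = g(5.791572) = 5.727487

5.7275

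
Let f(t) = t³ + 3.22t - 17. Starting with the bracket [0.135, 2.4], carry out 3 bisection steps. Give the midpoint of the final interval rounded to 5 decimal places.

2.25844

f(0.135000) = -16.562840, f(2.400000) = 4.552000 (opposite signs)
step 1: m = 1.267500, f(m) = -10.882340 < 0 → root in [1.267500, 2.400000]
step 2: m = 1.833750, f(m) = -4.929086 < 0 → root in [1.833750, 2.400000]
step 3: m = 2.116875, f(m) = -0.697607 < 0 → root in [2.116875, 2.400000]
Midpoint of [2.116875, 2.400000] = 2.258437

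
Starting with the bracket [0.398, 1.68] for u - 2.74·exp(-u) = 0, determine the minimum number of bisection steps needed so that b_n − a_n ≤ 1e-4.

14

Initial width b − a = 1.68 − 0.398 = 1.282000.
After n steps the width is (b−a)/2^n; need (b−a)/2^n ≤ 1e-4.
So n ≥ log₂(1.282000/1e-4) = log₂(12820.0000) ≈ 13.6461.
Hence n = 14.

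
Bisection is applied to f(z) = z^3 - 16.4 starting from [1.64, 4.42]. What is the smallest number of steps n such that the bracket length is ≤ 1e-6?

Initial width b − a = 4.42 − 1.64 = 2.780000.
After n steps the width is (b−a)/2^n; need (b−a)/2^n ≤ 1e-6.
So n ≥ log₂(2.780000/1e-6) = log₂(2780000.0000) ≈ 21.4067.
Hence n = 22.

22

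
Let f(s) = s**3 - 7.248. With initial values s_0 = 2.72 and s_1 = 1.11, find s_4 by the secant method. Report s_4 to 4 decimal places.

1.8980

f(s_0) = 12.875648, f(s_1) = -5.880369
s_2 = 1.110000 - (-5.880369)·(1.110000 - 2.720000)/(-5.880369 - (12.875648)) = 1.614766; f(s_2) = -3.037550
s_3 = 1.614766 - (-3.037550)·(1.614766 - 1.110000)/(-3.037550 - (-5.880369)) = 2.154107; f(s_3) = 2.747443
s_4 = 2.154107 - (2.747443)·(2.154107 - 1.614766)/(2.747443 - (-3.037550)) = 1.897960; f(s_4) = -0.411069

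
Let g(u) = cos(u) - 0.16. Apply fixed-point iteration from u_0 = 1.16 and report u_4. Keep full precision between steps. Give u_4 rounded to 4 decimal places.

0.7036

u_1 = g(1.160000) = 0.239340
u_2 = g(0.239340) = 0.811495
u_3 = g(0.811495) = 0.528415
u_4 = g(0.528415) = 0.703607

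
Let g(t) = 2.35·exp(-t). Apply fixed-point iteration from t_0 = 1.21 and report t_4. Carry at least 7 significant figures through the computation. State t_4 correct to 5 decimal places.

1.12997

t_1 = g(1.210000) = 0.700764
t_2 = g(0.700764) = 1.166085
t_3 = g(1.166085) = 0.732224
t_4 = g(0.732224) = 1.129971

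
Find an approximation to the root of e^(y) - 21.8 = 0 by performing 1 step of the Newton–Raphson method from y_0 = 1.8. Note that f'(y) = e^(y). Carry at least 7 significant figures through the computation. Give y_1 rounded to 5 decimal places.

Newton update: y ← y − f(y)/f'(y).
y_0 = 1.800000: f = -15.750353, f' = 6.049647 → y_1 = 1.800000 - (-15.750353)/(6.049647) = 4.403516

4.40352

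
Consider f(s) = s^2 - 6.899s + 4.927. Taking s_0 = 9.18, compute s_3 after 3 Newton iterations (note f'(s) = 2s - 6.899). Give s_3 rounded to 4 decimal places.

6.0918

Newton update: s ← s − f(s)/f'(s).
s_0 = 9.180000: f = 25.866580, f' = 11.461000 → s_1 = 9.180000 - (25.866580)/(11.461000) = 6.923078
s_1 = 6.923078: f = 5.093696, f' = 6.947157 → s_2 = 6.923078 - (5.093696)/(6.947157) = 6.189872
s_2 = 6.189872: f = 0.537591, f' = 5.480745 → s_3 = 6.189872 - (0.537591)/(5.480745) = 6.091785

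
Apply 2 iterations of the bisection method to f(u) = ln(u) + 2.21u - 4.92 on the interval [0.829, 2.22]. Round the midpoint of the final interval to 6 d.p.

2.046125

f(0.829000) = -3.275445, f(2.220000) = 0.783707 (opposite signs)
step 1: m = 1.524500, f(m) = -1.129189 < 0 → root in [1.524500, 2.220000]
step 2: m = 1.872250, f(m) = -0.155187 < 0 → root in [1.872250, 2.220000]
Midpoint of [1.872250, 2.220000] = 2.046125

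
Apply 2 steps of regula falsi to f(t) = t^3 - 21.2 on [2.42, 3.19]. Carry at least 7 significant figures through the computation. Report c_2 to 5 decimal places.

2.76042

f(2.420000) = -7.027512, f(3.190000) = 11.261759
step 1: c = 2.715867, f(c) = -1.167955 < 0 → new bracket [2.715867, 3.190000]
step 2: c = 2.760418, f(c) = -0.165861 < 0 → new bracket [2.760418, 3.190000]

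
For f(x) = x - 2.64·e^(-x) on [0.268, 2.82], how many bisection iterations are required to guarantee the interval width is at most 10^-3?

12

Initial width b − a = 2.82 − 0.268 = 2.552000.
After n steps the width is (b−a)/2^n; need (b−a)/2^n ≤ 10^-3.
So n ≥ log₂(2.552000/10^-3) = log₂(2552.0000) ≈ 11.3174.
Hence n = 12.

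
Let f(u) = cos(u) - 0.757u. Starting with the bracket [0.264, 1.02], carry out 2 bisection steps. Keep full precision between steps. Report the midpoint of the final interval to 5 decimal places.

0.92550

f(0.264000) = 0.765506, f(1.020000) = -0.248774 (opposite signs)
step 1: m = 0.642000, f(m) = 0.314906 > 0 → root in [0.642000, 1.020000]
step 2: m = 0.831000, f(m) = 0.045070 > 0 → root in [0.831000, 1.020000]
Midpoint of [0.831000, 1.020000] = 0.925500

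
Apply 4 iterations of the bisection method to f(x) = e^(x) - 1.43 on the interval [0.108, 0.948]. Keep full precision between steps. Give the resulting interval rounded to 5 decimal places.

f(0.108000) = -0.315952, f(0.948000) = 1.150543 (opposite signs)
step 1: m = 0.528000, f(m) = 0.265538 > 0 → root in [0.108000, 0.528000]
step 2: m = 0.318000, f(m) = -0.055624 < 0 → root in [0.318000, 0.528000]
step 3: m = 0.423000, f(m) = 0.096534 > 0 → root in [0.318000, 0.423000]
step 4: m = 0.370500, f(m) = 0.018459 > 0 → root in [0.318000, 0.370500]

[0.31800, 0.37050]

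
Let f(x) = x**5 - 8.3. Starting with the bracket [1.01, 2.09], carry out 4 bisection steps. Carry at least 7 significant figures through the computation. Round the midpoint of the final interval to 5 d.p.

1.51625

f(1.010000) = -7.248990, f(2.090000) = 31.577822 (opposite signs)
step 1: m = 1.550000, f(m) = 0.646610 > 0 → root in [1.010000, 1.550000]
step 2: m = 1.280000, f(m) = -4.864026 < 0 → root in [1.280000, 1.550000]
step 3: m = 1.415000, f(m) = -2.627399 < 0 → root in [1.415000, 1.550000]
step 4: m = 1.482500, f(m) = -1.139003 < 0 → root in [1.482500, 1.550000]
Midpoint of [1.482500, 1.550000] = 1.516250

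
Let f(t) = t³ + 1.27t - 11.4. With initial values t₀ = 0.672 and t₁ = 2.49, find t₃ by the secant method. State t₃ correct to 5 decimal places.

f(t_0) = -10.243096, f(t_1) = 7.200549
t_2 = 2.490000 - (7.200549)·(2.490000 - 0.672000)/(7.200549 - (-10.243096)) = 1.739549; f(t_2) = -3.926843
t_3 = 1.739549 - (-3.926843)·(1.739549 - 2.490000)/(-3.926843 - (7.200549)) = 2.004382; f(t_3) = -0.801731

2.00438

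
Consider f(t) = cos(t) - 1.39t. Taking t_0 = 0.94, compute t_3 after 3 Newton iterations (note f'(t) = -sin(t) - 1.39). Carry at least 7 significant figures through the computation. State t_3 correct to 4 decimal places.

0.5956

t_0 = 0.940000: f = -0.716812, f' = -2.197558 → t_1 = 0.940000 - (-0.716812)/(-2.197558) = 0.613814
t_1 = 0.613814: f = -0.035745, f' = -1.965990 → t_2 = 0.613814 - (-0.035745)/(-1.965990) = 0.595633
t_2 = 0.595633: f = -0.000136, f' = -1.951033 → t_3 = 0.595633 - (-0.000136)/(-1.951033) = 0.595563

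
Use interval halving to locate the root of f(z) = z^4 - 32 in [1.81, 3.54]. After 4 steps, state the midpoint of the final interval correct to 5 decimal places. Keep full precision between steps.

2.40469

f(1.810000) = -21.267169, f(3.540000) = 125.040999 (opposite signs)
step 1: m = 2.675000, f(m) = 19.202969 > 0 → root in [1.810000, 2.675000]
step 2: m = 2.242500, f(m) = -6.711108 < 0 → root in [2.242500, 2.675000]
step 3: m = 2.458750, f(m) = 4.547485 > 0 → root in [2.242500, 2.458750]
step 4: m = 2.350625, f(m) = -1.469536 < 0 → root in [2.350625, 2.458750]
Midpoint of [2.350625, 2.458750] = 2.404687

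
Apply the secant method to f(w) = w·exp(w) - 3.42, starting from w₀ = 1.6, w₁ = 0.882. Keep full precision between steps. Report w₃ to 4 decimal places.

1.1326

Secant update: w_(k+1) = w_k − f(w_k)·(w_k − w_(k-1))/(f(w_k) − f(w_(k-1))).
f(w_0) = 4.504852, f(w_1) = -1.289329
w_2 = 0.882000 - (-1.289329)·(0.882000 - 1.600000)/(-1.289329 - (4.504852)) = 1.041770; f(w_2) = -0.467383
w_3 = 1.041770 - (-0.467383)·(1.041770 - 0.882000)/(-0.467383 - (-1.289329)) = 1.132621; f(w_3) = 0.095404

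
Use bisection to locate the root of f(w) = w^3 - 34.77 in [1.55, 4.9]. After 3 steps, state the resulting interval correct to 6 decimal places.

f(1.550000) = -31.046125, f(4.900000) = 82.879000 (opposite signs)
step 1: m = 3.225000, f(m) = -1.227984 < 0 → root in [3.225000, 4.900000]
step 2: m = 4.062500, f(m) = 32.277119 > 0 → root in [3.225000, 4.062500]
step 3: m = 3.643750, f(m) = 13.607756 > 0 → root in [3.225000, 3.643750]

[3.225000, 3.643750]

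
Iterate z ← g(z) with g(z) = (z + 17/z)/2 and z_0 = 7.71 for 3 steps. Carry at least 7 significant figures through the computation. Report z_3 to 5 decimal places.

4.12369

z_1 = g(7.710000) = 4.957464
z_2 = g(4.957464) = 4.193318
z_3 = g(4.193318) = 4.123693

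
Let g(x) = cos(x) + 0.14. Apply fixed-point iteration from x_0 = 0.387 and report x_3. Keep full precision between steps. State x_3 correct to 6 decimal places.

x_1 = g(0.387000) = 1.066045
x_2 = g(1.066045) = 0.623589
x_3 = g(0.623589) = 0.951788

0.951788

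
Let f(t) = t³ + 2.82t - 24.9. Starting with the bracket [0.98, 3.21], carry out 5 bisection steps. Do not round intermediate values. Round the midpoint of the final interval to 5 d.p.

f(0.980000) = -21.195208, f(3.210000) = 17.228361 (opposite signs)
step 1: m = 2.095000, f(m) = -9.797093 < 0 → root in [2.095000, 3.210000]
step 2: m = 2.652500, f(m) = 1.242393 > 0 → root in [2.095000, 2.652500]
step 3: m = 2.373750, f(m) = -4.830682 < 0 → root in [2.373750, 2.652500]
step 4: m = 2.513125, f(m) = -1.940599 < 0 → root in [2.513125, 2.652500]
step 5: m = 2.582812, f(m) = -0.386732 < 0 → root in [2.582812, 2.652500]
Midpoint of [2.582812, 2.652500] = 2.617656

2.61766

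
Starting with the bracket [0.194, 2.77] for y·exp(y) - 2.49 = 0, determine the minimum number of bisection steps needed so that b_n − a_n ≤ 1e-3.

12

Initial width b − a = 2.77 − 0.194 = 2.576000.
After n steps the width is (b−a)/2^n; need (b−a)/2^n ≤ 1e-3.
So n ≥ log₂(2.576000/1e-3) = log₂(2576.0000) ≈ 11.3309.
Hence n = 12.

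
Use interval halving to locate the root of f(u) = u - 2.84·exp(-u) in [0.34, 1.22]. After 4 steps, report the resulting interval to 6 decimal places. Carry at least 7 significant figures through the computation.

[1.000000, 1.055000]

f(0.340000) = -1.681428, f(1.220000) = 0.381546 (opposite signs)
step 1: m = 0.780000, f(m) = -0.521873 < 0 → root in [0.780000, 1.220000]
step 2: m = 1.000000, f(m) = -0.044778 < 0 → root in [1.000000, 1.220000]
step 3: m = 1.110000, f(m) = 0.174053 > 0 → root in [1.000000, 1.110000]
step 4: m = 1.055000, f(m) = 0.066134 > 0 → root in [1.000000, 1.055000]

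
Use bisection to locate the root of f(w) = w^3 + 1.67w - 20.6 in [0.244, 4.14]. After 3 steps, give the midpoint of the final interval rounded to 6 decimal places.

2.435500

f(0.244000) = -20.177993, f(4.140000) = 57.271744 (opposite signs)
step 1: m = 2.192000, f(m) = -6.407098 < 0 → root in [2.192000, 4.140000]
step 2: m = 3.166000, f(m) = 16.421798 > 0 → root in [2.192000, 3.166000]
step 3: m = 2.679000, f(m) = 3.101223 > 0 → root in [2.192000, 2.679000]
Midpoint of [2.192000, 2.679000] = 2.435500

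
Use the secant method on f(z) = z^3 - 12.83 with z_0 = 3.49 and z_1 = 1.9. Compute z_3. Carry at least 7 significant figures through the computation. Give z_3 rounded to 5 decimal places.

2.38080

f(z_0) = 29.678549, f(z_1) = -5.971000
z_2 = 1.900000 - (-5.971000)·(1.900000 - 3.490000)/(-5.971000 - (29.678549)) = 2.166312; f(z_2) = -2.663703
z_3 = 2.166312 - (-2.663703)·(2.166312 - 1.900000)/(-2.663703 - (-5.971000)) = 2.380799; f(z_3) = 0.664863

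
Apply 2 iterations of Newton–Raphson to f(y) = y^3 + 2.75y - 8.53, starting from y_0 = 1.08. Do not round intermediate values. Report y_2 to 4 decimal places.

Newton update: y ← y − f(y)/f'(y).
f'(y) = 3y^2 + 2.75
y_0 = 1.080000: f = -4.300288, f' = 6.249200 → y_1 = 1.080000 - (-4.300288)/(6.249200) = 1.768134
y_1 = 1.768134: f = 1.860084, f' = 12.128895 → y_2 = 1.768134 - (1.860084)/(12.128895) = 1.614774

1.6148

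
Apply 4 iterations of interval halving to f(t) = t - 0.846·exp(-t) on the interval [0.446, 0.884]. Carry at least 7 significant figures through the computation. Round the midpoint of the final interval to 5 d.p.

0.51444

f(0.446000) = -0.095595, f(0.884000) = 0.534494 (opposite signs)
step 1: m = 0.665000, f(m) = 0.229925 > 0 → root in [0.446000, 0.665000]
step 2: m = 0.555500, f(m) = 0.070078 > 0 → root in [0.446000, 0.555500]
step 3: m = 0.500750, f(m) = -0.011990 < 0 → root in [0.500750, 0.555500]
step 4: m = 0.528125, f(m) = 0.029231 > 0 → root in [0.500750, 0.528125]
Midpoint of [0.500750, 0.528125] = 0.514437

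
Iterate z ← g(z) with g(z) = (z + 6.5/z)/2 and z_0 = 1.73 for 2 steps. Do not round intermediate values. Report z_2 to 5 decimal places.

2.55638

z_1 = g(1.730000) = 2.743613
z_2 = g(2.743613) = 2.556376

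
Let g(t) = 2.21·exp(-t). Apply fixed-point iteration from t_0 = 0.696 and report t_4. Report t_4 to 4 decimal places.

t_1 = g(0.696000) = 1.101852
t_2 = g(1.101852) = 0.734284
t_3 = g(0.734284) = 1.060466
t_4 = g(1.060466) = 0.765310

0.7653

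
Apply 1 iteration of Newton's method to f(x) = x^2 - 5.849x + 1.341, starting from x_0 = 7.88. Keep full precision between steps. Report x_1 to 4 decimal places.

f'(x) = 2x - 5.849
x_0 = 7.880000: f = 17.345280, f' = 9.911000 → x_1 = 7.880000 - (17.345280)/(9.911000) = 6.129896

6.1299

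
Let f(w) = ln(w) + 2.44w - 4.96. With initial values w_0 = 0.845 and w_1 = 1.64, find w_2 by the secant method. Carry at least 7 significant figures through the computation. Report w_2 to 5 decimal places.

f(w_0) = -3.066619, f(w_1) = -0.463704
w_2 = 1.640000 - (-0.463704)·(1.640000 - 0.845000)/(-0.463704 - (-3.066619)) = 1.781628; f(w_2) = -0.035301

1.78163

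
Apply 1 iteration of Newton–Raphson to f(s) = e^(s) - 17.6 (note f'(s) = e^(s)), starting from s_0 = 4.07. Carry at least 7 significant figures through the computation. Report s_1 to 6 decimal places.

3.370562

s_0 = 4.070000: f = 40.956963, f' = 58.556963 → s_1 = 4.070000 - (40.956963)/(58.556963) = 3.370562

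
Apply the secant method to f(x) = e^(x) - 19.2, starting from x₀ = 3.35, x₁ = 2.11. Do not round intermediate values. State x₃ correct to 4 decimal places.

f(x_0) = 9.302734, f(x_1) = -10.951759
x_2 = 2.110000 - (-10.951759)·(2.110000 - 3.350000)/(-10.951759 - (9.302734)) = 2.780477; f(x_2) = -3.073281
x_3 = 2.780477 - (-3.073281)·(2.780477 - 2.110000)/(-3.073281 - (-10.951759)) = 3.042021; f(x_3) = 1.747537

3.0420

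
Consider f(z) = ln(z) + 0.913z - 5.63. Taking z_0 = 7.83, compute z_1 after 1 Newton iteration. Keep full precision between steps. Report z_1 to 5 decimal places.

4.39317

Newton update: z ← z − f(z)/f'(z).
f'(z) = 1/z + 0.913
z_0 = 7.830000: f = 3.576753, f' = 1.040714 → z_1 = 7.830000 - (3.576753)/(1.040714) = 4.393174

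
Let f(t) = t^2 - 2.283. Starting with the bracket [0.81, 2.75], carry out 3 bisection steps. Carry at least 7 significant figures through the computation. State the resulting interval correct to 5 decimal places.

f(0.810000) = -1.626900, f(2.750000) = 5.279500 (opposite signs)
step 1: m = 1.780000, f(m) = 0.885400 > 0 → root in [0.810000, 1.780000]
step 2: m = 1.295000, f(m) = -0.605975 < 0 → root in [1.295000, 1.780000]
step 3: m = 1.537500, f(m) = 0.080906 > 0 → root in [1.295000, 1.537500]

[1.29500, 1.53750]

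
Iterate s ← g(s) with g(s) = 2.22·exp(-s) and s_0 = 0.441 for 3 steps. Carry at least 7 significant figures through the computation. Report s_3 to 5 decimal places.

1.30389

s_1 = g(0.441000) = 1.428332
s_2 = g(1.428332) = 0.532153
s_3 = g(0.532153) = 1.303893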